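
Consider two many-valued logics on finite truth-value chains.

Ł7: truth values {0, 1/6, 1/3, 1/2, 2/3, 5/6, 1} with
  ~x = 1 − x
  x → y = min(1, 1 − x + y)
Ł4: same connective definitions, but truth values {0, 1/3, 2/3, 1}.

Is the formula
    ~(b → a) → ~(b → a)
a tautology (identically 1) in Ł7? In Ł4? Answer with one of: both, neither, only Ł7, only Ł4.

In Ł7: every assignment gives 1 — tautology.
In Ł4: every assignment gives 1 — tautology.

both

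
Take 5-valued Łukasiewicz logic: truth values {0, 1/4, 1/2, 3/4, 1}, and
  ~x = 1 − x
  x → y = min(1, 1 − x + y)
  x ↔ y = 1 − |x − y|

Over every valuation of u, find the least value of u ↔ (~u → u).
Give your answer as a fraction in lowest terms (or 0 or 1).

Take u = 1/2:
~u = ~1/2 = 1/2
~u → u = 1/2 → 1/2 = 1
u ↔ (~u → u) = 1/2 ↔ 1 = 1/2
No assignment yields a value below 1/2, so this is the minimum.

1/2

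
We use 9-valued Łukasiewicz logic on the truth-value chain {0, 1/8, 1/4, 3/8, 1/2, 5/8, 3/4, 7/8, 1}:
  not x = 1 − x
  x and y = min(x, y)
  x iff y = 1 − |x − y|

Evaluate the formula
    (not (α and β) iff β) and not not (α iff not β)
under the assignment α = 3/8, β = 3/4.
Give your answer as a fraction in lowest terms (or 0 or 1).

7/8

α and β = 3/8 and 3/4 = 3/8
not (α and β) = not 3/8 = 5/8
not (α and β) iff β = 5/8 iff 3/4 = 7/8
not β = not 3/4 = 1/4
α iff not β = 3/8 iff 1/4 = 7/8
not (α iff not β) = not 7/8 = 1/8
not not (α iff not β) = not 1/8 = 7/8
(not (α and β) iff β) and not not (α iff not β) = 7/8 and 7/8 = 7/8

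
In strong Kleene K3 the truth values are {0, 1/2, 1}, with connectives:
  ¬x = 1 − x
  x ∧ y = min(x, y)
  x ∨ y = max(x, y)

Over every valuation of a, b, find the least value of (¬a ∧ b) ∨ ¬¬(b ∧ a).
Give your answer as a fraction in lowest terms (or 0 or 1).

Take a = 0, b = 0:
¬a = ¬0 = 1
¬a ∧ b = 1 ∧ 0 = 0
b ∧ a = 0 ∧ 0 = 0
¬(b ∧ a) = ¬0 = 1
¬¬(b ∧ a) = ¬1 = 0
(¬a ∧ b) ∨ ¬¬(b ∧ a) = 0 ∨ 0 = 0
No assignment yields a value below 0, so this is the minimum.

0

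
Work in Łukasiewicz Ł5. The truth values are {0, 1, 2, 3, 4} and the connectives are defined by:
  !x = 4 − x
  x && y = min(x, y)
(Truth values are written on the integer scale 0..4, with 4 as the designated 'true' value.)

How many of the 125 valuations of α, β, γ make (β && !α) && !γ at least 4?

1

value 4: 1 assignment (counts)
value 3: 7 assignments
value 2: 19 assignments
value 1: 37 assignments
value 0: 61 assignments
So 1 of the 125 assignments meets the threshold.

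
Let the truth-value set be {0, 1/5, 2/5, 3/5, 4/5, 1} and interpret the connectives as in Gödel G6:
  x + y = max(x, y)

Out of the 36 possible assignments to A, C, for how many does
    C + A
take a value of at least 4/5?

20

value 1: 11 assignments (counts)
value 4/5: 9 assignments (counts)
value 3/5: 7 assignments
value 2/5: 5 assignments
value 1/5: 3 assignments
value 0: 1 assignment
So 20 of the 36 assignments meet the threshold.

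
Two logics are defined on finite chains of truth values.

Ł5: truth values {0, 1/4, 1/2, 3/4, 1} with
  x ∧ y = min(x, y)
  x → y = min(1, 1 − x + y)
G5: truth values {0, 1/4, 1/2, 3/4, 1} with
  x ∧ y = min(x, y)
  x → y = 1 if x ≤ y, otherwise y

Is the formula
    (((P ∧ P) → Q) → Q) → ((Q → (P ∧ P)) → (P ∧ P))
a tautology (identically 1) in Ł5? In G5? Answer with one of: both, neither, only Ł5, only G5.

In Ł5: every assignment gives 1 — tautology.
In G5: at P = 1/4, Q = 0 the value is 1/4 — not a tautology.

only Ł5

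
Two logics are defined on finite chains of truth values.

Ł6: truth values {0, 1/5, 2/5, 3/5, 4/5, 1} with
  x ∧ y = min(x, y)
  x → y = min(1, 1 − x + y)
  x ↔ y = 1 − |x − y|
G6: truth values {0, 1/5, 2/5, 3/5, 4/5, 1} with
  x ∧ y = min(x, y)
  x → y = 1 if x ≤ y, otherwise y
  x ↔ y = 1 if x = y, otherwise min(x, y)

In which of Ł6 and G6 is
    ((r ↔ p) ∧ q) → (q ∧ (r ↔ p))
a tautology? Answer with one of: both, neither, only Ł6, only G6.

In Ł6: every assignment gives 1 — tautology.
In G6: every assignment gives 1 — tautology.

both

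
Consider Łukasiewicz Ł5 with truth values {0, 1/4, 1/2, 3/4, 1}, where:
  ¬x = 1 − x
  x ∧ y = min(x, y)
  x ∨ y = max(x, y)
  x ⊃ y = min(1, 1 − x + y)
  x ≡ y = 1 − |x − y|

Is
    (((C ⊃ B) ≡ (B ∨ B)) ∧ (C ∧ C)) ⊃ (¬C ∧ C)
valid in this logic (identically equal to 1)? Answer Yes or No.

Counterexample: take B = 0, C = 3/4.
C ⊃ B = 3/4 ⊃ 0 = 1/4
B ∨ B = 0 ∨ 0 = 0
(C ⊃ B) ≡ (B ∨ B) = 1/4 ≡ 0 = 3/4
C ∧ C = 3/4 ∧ 3/4 = 3/4
((C ⊃ B) ≡ (B ∨ B)) ∧ (C ∧ C) = 3/4 ∧ 3/4 = 3/4
¬C = ¬3/4 = 1/4
¬C ∧ C = 1/4 ∧ 3/4 = 1/4
(((C ⊃ B) ≡ (B ∨ B)) ∧ (C ∧ C)) ⊃ (¬C ∧ C) = 3/4 ⊃ 1/4 = 1/2
This gives 1/2 ≠ 1.

No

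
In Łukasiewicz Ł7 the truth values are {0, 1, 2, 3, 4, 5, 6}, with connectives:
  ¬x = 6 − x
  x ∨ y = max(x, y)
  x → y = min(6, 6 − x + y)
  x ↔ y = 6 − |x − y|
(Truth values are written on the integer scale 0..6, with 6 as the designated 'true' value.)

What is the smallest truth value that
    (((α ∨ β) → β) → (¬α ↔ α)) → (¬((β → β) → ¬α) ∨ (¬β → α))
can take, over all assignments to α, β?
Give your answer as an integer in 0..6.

2

Take α = 2, β = 0:
α ∨ β = 2 ∨ 0 = 2
(α ∨ β) → β = 2 → 0 = 4
¬α = ¬2 = 4
¬α ↔ α = 4 ↔ 2 = 4
((α ∨ β) → β) → (¬α ↔ α) = 4 → 4 = 6
β → β = 0 → 0 = 6
¬α = ¬2 = 4
(β → β) → ¬α = 6 → 4 = 4
¬((β → β) → ¬α) = ¬4 = 2
¬β = ¬0 = 6
¬β → α = 6 → 2 = 2
¬((β → β) → ¬α) ∨ (¬β → α) = 2 ∨ 2 = 2
(((α ∨ β) → β) → (¬α ↔ α)) → (¬((β → β) → ¬α) ∨ (¬β → α)) = 6 → 2 = 2
No assignment yields a value below 2, so this is the minimum.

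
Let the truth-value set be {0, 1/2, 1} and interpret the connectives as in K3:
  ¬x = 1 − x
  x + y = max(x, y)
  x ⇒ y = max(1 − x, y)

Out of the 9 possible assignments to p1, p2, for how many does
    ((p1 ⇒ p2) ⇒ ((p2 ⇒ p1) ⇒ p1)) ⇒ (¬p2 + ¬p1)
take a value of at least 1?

p1 = 0, p2 = 0 ↦ 1  ≥
p1 = 0, p2 = 1/2 ↦ 1  ≥
p1 = 0, p2 = 1 ↦ 1  ≥
p1 = 1/2, p2 = 0 ↦ 1  ≥
p1 = 1/2, p2 = 1/2 ↦ 1/2  <
p1 = 1/2, p2 = 1 ↦ 1/2  <
p1 = 1, p2 = 0 ↦ 1  ≥
p1 = 1, p2 = 1/2 ↦ 1/2  <
p1 = 1, p2 = 1 ↦ 0  <
So 5 of the 9 assignments meet the threshold.

5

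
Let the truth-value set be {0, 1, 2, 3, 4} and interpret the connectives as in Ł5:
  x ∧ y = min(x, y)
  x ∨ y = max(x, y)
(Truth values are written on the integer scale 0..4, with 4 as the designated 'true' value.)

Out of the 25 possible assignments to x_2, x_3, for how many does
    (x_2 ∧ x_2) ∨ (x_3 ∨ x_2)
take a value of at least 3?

value 4: 9 assignments (counts)
value 3: 7 assignments (counts)
value 2: 5 assignments
value 1: 3 assignments
value 0: 1 assignment
So 16 of the 25 assignments meet the threshold.

16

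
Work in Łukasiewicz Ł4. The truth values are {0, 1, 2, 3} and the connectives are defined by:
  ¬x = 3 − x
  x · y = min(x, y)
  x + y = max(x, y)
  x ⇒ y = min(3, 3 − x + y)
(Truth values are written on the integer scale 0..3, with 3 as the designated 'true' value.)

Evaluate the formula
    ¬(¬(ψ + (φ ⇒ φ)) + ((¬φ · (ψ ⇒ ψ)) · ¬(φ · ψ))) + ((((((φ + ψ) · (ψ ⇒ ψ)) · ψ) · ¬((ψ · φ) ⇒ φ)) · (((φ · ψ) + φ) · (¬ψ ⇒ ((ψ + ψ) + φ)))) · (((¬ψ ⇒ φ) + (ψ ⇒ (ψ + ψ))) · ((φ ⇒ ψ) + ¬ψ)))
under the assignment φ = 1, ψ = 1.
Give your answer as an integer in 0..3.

φ ⇒ φ = 1 ⇒ 1 = 3
ψ + (φ ⇒ φ) = 1 + 3 = 3
¬(ψ + (φ ⇒ φ)) = ¬3 = 0
¬φ = ¬1 = 2
ψ ⇒ ψ = 1 ⇒ 1 = 3
¬φ · (ψ ⇒ ψ) = 2 · 3 = 2
φ · ψ = 1 · 1 = 1
¬(φ · ψ) = ¬1 = 2
(¬φ · (ψ ⇒ ψ)) · ¬(φ · ψ) = 2 · 2 = 2
¬(ψ + (φ ⇒ φ)) + ((¬φ · (ψ ⇒ ψ)) · ¬(φ · ψ)) = 0 + 2 = 2
¬(¬(ψ + (φ ⇒ φ)) + ((¬φ · (ψ ⇒ ψ)) · ¬(φ · ψ))) = ¬2 = 1
φ + ψ = 1 + 1 = 1
ψ ⇒ ψ = 1 ⇒ 1 = 3
(φ + ψ) · (ψ ⇒ ψ) = 1 · 3 = 1
((φ + ψ) · (ψ ⇒ ψ)) · ψ = 1 · 1 = 1
ψ · φ = 1 · 1 = 1
(ψ · φ) ⇒ φ = 1 ⇒ 1 = 3
¬((ψ · φ) ⇒ φ) = ¬3 = 0
(((φ + ψ) · (ψ ⇒ ψ)) · ψ) · ¬((ψ · φ) ⇒ φ) = 1 · 0 = 0
φ · ψ = 1 · 1 = 1
(φ · ψ) + φ = 1 + 1 = 1
¬ψ = ¬1 = 2
ψ + ψ = 1 + 1 = 1
(ψ + ψ) + φ = 1 + 1 = 1
¬ψ ⇒ ((ψ + ψ) + φ) = 2 ⇒ 1 = 2
((φ · ψ) + φ) · (¬ψ ⇒ ((ψ + ψ) + φ)) = 1 · 2 = 1
((((φ + ψ) · (ψ ⇒ ψ)) · ψ) · ¬((ψ · φ) ⇒ φ)) · (((φ · ψ) + φ) · (¬ψ ⇒ ((ψ + ψ) + φ))) = 0 · 1 = 0
¬ψ = ¬1 = 2
¬ψ ⇒ φ = 2 ⇒ 1 = 2
ψ + ψ = 1 + 1 = 1
ψ ⇒ (ψ + ψ) = 1 ⇒ 1 = 3
(¬ψ ⇒ φ) + (ψ ⇒ (ψ + ψ)) = 2 + 3 = 3
φ ⇒ ψ = 1 ⇒ 1 = 3
¬ψ = ¬1 = 2
(φ ⇒ ψ) + ¬ψ = 3 + 2 = 3
((¬ψ ⇒ φ) + (ψ ⇒ (ψ + ψ))) · ((φ ⇒ ψ) + ¬ψ) = 3 · 3 = 3
(((((φ + ψ) · (ψ ⇒ ψ)) · ψ) · ¬((ψ · φ) ⇒ φ)) · (((φ · ψ) + φ) · (¬ψ ⇒ ((ψ + ψ) + φ)))) · (((¬ψ ⇒ φ) + (ψ ⇒ (ψ + ψ))) · ((φ ⇒ ψ) + ¬ψ)) = 0 · 3 = 0
¬(¬(ψ + (φ ⇒ φ)) + ((¬φ · (ψ ⇒ ψ)) · ¬(φ · ψ))) + ((((((φ + ψ) · (ψ ⇒ ψ)) · ψ) · ¬((ψ · φ) ⇒ φ)) · (((φ · ψ) + φ) · (¬ψ ⇒ ((ψ + ψ) + φ)))) · (((¬ψ ⇒ φ) + (ψ ⇒ (ψ + ψ))) · ((φ ⇒ ψ) + ¬ψ))) = 1 + 0 = 1

1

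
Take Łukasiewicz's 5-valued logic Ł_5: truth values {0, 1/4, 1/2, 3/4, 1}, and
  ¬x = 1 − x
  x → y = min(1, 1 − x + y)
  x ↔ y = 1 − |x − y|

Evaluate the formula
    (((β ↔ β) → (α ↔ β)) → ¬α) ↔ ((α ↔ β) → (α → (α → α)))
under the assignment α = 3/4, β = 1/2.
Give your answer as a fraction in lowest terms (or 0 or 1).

1/2

β ↔ β = 1/2 ↔ 1/2 = 1
α ↔ β = 3/4 ↔ 1/2 = 3/4
(β ↔ β) → (α ↔ β) = 1 → 3/4 = 3/4
¬α = ¬3/4 = 1/4
((β ↔ β) → (α ↔ β)) → ¬α = 3/4 → 1/4 = 1/2
α ↔ β = 3/4 ↔ 1/2 = 3/4
α → α = 3/4 → 3/4 = 1
α → (α → α) = 3/4 → 1 = 1
(α ↔ β) → (α → (α → α)) = 3/4 → 1 = 1
(((β ↔ β) → (α ↔ β)) → ¬α) ↔ ((α ↔ β) → (α → (α → α))) = 1/2 ↔ 1 = 1/2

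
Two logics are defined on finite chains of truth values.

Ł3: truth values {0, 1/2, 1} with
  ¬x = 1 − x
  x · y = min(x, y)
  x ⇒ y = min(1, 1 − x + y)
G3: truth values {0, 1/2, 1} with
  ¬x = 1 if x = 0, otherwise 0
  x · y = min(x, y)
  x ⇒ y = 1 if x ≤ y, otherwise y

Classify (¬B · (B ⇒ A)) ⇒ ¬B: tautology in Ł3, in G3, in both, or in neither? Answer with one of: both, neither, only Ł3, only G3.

both

In Ł3: every assignment gives 1 — tautology.
In G3: every assignment gives 1 — tautology.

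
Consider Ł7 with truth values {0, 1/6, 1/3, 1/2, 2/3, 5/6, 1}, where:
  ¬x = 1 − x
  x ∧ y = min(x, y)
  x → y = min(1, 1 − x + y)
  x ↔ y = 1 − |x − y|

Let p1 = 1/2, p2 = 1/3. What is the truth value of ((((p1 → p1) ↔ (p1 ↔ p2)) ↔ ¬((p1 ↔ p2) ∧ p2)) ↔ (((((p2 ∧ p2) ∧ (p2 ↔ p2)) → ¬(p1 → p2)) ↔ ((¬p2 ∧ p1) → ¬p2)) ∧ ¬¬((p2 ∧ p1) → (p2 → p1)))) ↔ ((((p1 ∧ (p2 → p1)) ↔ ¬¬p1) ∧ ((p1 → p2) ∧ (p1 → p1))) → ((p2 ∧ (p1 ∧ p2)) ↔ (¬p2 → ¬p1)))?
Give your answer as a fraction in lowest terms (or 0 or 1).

2/3

p1 → p1 = 1/2 → 1/2 = 1
p1 ↔ p2 = 1/2 ↔ 1/3 = 5/6
(p1 → p1) ↔ (p1 ↔ p2) = 1 ↔ 5/6 = 5/6
p1 ↔ p2 = 1/2 ↔ 1/3 = 5/6
(p1 ↔ p2) ∧ p2 = 5/6 ∧ 1/3 = 1/3
¬((p1 ↔ p2) ∧ p2) = ¬1/3 = 2/3
((p1 → p1) ↔ (p1 ↔ p2)) ↔ ¬((p1 ↔ p2) ∧ p2) = 5/6 ↔ 2/3 = 5/6
p2 ∧ p2 = 1/3 ∧ 1/3 = 1/3
p2 ↔ p2 = 1/3 ↔ 1/3 = 1
(p2 ∧ p2) ∧ (p2 ↔ p2) = 1/3 ∧ 1 = 1/3
p1 → p2 = 1/2 → 1/3 = 5/6
¬(p1 → p2) = ¬5/6 = 1/6
((p2 ∧ p2) ∧ (p2 ↔ p2)) → ¬(p1 → p2) = 1/3 → 1/6 = 5/6
¬p2 = ¬1/3 = 2/3
¬p2 ∧ p1 = 2/3 ∧ 1/2 = 1/2
¬p2 = ¬1/3 = 2/3
(¬p2 ∧ p1) → ¬p2 = 1/2 → 2/3 = 1
(((p2 ∧ p2) ∧ (p2 ↔ p2)) → ¬(p1 → p2)) ↔ ((¬p2 ∧ p1) → ¬p2) = 5/6 ↔ 1 = 5/6
p2 ∧ p1 = 1/3 ∧ 1/2 = 1/3
p2 → p1 = 1/3 → 1/2 = 1
(p2 ∧ p1) → (p2 → p1) = 1/3 → 1 = 1
¬((p2 ∧ p1) → (p2 → p1)) = ¬1 = 0
¬¬((p2 ∧ p1) → (p2 → p1)) = ¬0 = 1
((((p2 ∧ p2) ∧ (p2 ↔ p2)) → ¬(p1 → p2)) ↔ ((¬p2 ∧ p1) → ¬p2)) ∧ ¬¬((p2 ∧ p1) → (p2 → p1)) = 5/6 ∧ 1 = 5/6
(((p1 → p1) ↔ (p1 ↔ p2)) ↔ ¬((p1 ↔ p2) ∧ p2)) ↔ (((((p2 ∧ p2) ∧ (p2 ↔ p2)) → ¬(p1 → p2)) ↔ ((¬p2 ∧ p1) → ¬p2)) ∧ ¬¬((p2 ∧ p1) → (p2 → p1))) = 5/6 ↔ 5/6 = 1
p2 → p1 = 1/3 → 1/2 = 1
p1 ∧ (p2 → p1) = 1/2 ∧ 1 = 1/2
¬p1 = ¬1/2 = 1/2
¬¬p1 = ¬1/2 = 1/2
(p1 ∧ (p2 → p1)) ↔ ¬¬p1 = 1/2 ↔ 1/2 = 1
p1 → p2 = 1/2 → 1/3 = 5/6
p1 → p1 = 1/2 → 1/2 = 1
(p1 → p2) ∧ (p1 → p1) = 5/6 ∧ 1 = 5/6
((p1 ∧ (p2 → p1)) ↔ ¬¬p1) ∧ ((p1 → p2) ∧ (p1 → p1)) = 1 ∧ 5/6 = 5/6
p1 ∧ p2 = 1/2 ∧ 1/3 = 1/3
p2 ∧ (p1 ∧ p2) = 1/3 ∧ 1/3 = 1/3
¬p2 = ¬1/3 = 2/3
¬p1 = ¬1/2 = 1/2
¬p2 → ¬p1 = 2/3 → 1/2 = 5/6
(p2 ∧ (p1 ∧ p2)) ↔ (¬p2 → ¬p1) = 1/3 ↔ 5/6 = 1/2
(((p1 ∧ (p2 → p1)) ↔ ¬¬p1) ∧ ((p1 → p2) ∧ (p1 → p1))) → ((p2 ∧ (p1 ∧ p2)) ↔ (¬p2 → ¬p1)) = 5/6 → 1/2 = 2/3
((((p1 → p1) ↔ (p1 ↔ p2)) ↔ ¬((p1 ↔ p2) ∧ p2)) ↔ (((((p2 ∧ p2) ∧ (p2 ↔ p2)) → ¬(p1 → p2)) ↔ ((¬p2 ∧ p1) → ¬p2)) ∧ ¬¬((p2 ∧ p1) → (p2 → p1)))) ↔ ((((p1 ∧ (p2 → p1)) ↔ ¬¬p1) ∧ ((p1 → p2) ∧ (p1 → p1))) → ((p2 ∧ (p1 ∧ p2)) ↔ (¬p2 → ¬p1))) = 1 ↔ 2/3 = 2/3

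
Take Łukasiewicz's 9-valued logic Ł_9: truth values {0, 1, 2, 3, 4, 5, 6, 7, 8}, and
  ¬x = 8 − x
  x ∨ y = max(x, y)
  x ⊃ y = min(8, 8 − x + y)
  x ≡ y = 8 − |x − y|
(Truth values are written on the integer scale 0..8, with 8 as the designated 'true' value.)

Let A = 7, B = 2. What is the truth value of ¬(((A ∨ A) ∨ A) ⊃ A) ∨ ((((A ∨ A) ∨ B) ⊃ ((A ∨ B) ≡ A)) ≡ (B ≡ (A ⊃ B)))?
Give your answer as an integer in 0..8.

7

A ∨ A = 7 ∨ 7 = 7
(A ∨ A) ∨ A = 7 ∨ 7 = 7
((A ∨ A) ∨ A) ⊃ A = 7 ⊃ 7 = 8
¬(((A ∨ A) ∨ A) ⊃ A) = ¬8 = 0
A ∨ A = 7 ∨ 7 = 7
(A ∨ A) ∨ B = 7 ∨ 2 = 7
A ∨ B = 7 ∨ 2 = 7
(A ∨ B) ≡ A = 7 ≡ 7 = 8
((A ∨ A) ∨ B) ⊃ ((A ∨ B) ≡ A) = 7 ⊃ 8 = 8
A ⊃ B = 7 ⊃ 2 = 3
B ≡ (A ⊃ B) = 2 ≡ 3 = 7
(((A ∨ A) ∨ B) ⊃ ((A ∨ B) ≡ A)) ≡ (B ≡ (A ⊃ B)) = 8 ≡ 7 = 7
¬(((A ∨ A) ∨ A) ⊃ A) ∨ ((((A ∨ A) ∨ B) ⊃ ((A ∨ B) ≡ A)) ≡ (B ≡ (A ⊃ B))) = 0 ∨ 7 = 7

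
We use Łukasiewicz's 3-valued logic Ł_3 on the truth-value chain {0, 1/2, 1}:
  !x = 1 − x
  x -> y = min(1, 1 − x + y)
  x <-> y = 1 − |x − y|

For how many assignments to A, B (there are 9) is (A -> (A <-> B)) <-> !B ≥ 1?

A = 0, B = 0 ↦ 1  ≥
A = 0, B = 1/2 ↦ 1/2  <
A = 0, B = 1 ↦ 0  <
A = 1/2, B = 0 ↦ 1  ≥
A = 1/2, B = 1/2 ↦ 1/2  <
A = 1/2, B = 1 ↦ 0  <
A = 1, B = 0 ↦ 0  <
A = 1, B = 1/2 ↦ 1  ≥
A = 1, B = 1 ↦ 0  <
So 3 of the 9 assignments meet the threshold.

3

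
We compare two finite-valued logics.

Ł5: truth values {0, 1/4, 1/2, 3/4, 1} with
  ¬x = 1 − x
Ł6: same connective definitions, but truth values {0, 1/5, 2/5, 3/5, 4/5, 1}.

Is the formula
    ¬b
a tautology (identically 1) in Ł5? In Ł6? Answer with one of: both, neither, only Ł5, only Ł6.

In Ł5: at b = 1/4 the value is 3/4 — not a tautology.
In Ł6: at b = 1/5 the value is 4/5 — not a tautology.

neither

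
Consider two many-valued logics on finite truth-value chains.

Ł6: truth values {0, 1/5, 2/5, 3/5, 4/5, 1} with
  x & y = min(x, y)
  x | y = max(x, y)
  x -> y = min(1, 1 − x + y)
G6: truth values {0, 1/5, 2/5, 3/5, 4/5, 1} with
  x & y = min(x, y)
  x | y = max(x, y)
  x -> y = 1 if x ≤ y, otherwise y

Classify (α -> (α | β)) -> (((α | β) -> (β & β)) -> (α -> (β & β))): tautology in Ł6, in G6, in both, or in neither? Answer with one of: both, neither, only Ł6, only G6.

In Ł6: every assignment gives 1 — tautology.
In G6: every assignment gives 1 — tautology.

both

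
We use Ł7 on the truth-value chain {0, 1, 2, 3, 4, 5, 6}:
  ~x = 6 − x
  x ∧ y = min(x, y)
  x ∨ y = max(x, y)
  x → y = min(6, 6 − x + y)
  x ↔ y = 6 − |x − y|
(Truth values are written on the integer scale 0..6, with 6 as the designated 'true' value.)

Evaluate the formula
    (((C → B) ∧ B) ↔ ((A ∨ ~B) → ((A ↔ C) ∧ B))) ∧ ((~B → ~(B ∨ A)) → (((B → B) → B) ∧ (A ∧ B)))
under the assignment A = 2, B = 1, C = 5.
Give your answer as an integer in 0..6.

C → B = 5 → 1 = 2
(C → B) ∧ B = 2 ∧ 1 = 1
~B = ~1 = 5
A ∨ ~B = 2 ∨ 5 = 5
A ↔ C = 2 ↔ 5 = 3
(A ↔ C) ∧ B = 3 ∧ 1 = 1
(A ∨ ~B) → ((A ↔ C) ∧ B) = 5 → 1 = 2
((C → B) ∧ B) ↔ ((A ∨ ~B) → ((A ↔ C) ∧ B)) = 1 ↔ 2 = 5
~B = ~1 = 5
B ∨ A = 1 ∨ 2 = 2
~(B ∨ A) = ~2 = 4
~B → ~(B ∨ A) = 5 → 4 = 5
B → B = 1 → 1 = 6
(B → B) → B = 6 → 1 = 1
A ∧ B = 2 ∧ 1 = 1
((B → B) → B) ∧ (A ∧ B) = 1 ∧ 1 = 1
(~B → ~(B ∨ A)) → (((B → B) → B) ∧ (A ∧ B)) = 5 → 1 = 2
(((C → B) ∧ B) ↔ ((A ∨ ~B) → ((A ↔ C) ∧ B))) ∧ ((~B → ~(B ∨ A)) → (((B → B) → B) ∧ (A ∧ B))) = 5 ∧ 2 = 2

2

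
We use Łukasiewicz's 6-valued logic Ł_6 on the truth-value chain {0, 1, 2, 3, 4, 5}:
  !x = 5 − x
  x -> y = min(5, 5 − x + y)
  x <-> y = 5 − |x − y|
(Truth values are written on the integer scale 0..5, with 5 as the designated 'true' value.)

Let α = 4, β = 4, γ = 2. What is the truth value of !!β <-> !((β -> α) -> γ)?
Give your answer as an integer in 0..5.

4

!β = !4 = 1
!!β = !1 = 4
β -> α = 4 -> 4 = 5
(β -> α) -> γ = 5 -> 2 = 2
!((β -> α) -> γ) = !2 = 3
!!β <-> !((β -> α) -> γ) = 4 <-> 3 = 4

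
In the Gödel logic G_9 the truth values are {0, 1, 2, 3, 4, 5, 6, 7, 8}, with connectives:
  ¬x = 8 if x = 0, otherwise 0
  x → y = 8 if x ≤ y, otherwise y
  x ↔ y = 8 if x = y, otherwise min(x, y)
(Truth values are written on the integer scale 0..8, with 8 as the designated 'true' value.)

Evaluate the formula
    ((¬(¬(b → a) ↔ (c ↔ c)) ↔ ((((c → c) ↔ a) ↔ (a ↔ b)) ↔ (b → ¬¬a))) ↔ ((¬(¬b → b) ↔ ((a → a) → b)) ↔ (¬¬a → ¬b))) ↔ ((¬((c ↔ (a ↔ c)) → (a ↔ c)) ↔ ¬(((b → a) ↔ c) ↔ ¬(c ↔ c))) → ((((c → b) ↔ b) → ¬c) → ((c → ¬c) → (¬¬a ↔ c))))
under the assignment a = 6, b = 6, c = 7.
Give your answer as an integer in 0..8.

b → a = 6 → 6 = 8
¬(b → a) = ¬8 = 0
c ↔ c = 7 ↔ 7 = 8
¬(b → a) ↔ (c ↔ c) = 0 ↔ 8 = 0
¬(¬(b → a) ↔ (c ↔ c)) = ¬0 = 8
c → c = 7 → 7 = 8
(c → c) ↔ a = 8 ↔ 6 = 6
a ↔ b = 6 ↔ 6 = 8
((c → c) ↔ a) ↔ (a ↔ b) = 6 ↔ 8 = 6
¬a = ¬6 = 0
¬¬a = ¬0 = 8
b → ¬¬a = 6 → 8 = 8
(((c → c) ↔ a) ↔ (a ↔ b)) ↔ (b → ¬¬a) = 6 ↔ 8 = 6
¬(¬(b → a) ↔ (c ↔ c)) ↔ ((((c → c) ↔ a) ↔ (a ↔ b)) ↔ (b → ¬¬a)) = 8 ↔ 6 = 6
¬b = ¬6 = 0
¬b → b = 0 → 6 = 8
¬(¬b → b) = ¬8 = 0
a → a = 6 → 6 = 8
(a → a) → b = 8 → 6 = 6
¬(¬b → b) ↔ ((a → a) → b) = 0 ↔ 6 = 0
¬a = ¬6 = 0
¬¬a = ¬0 = 8
¬b = ¬6 = 0
¬¬a → ¬b = 8 → 0 = 0
(¬(¬b → b) ↔ ((a → a) → b)) ↔ (¬¬a → ¬b) = 0 ↔ 0 = 8
(¬(¬(b → a) ↔ (c ↔ c)) ↔ ((((c → c) ↔ a) ↔ (a ↔ b)) ↔ (b → ¬¬a))) ↔ ((¬(¬b → b) ↔ ((a → a) → b)) ↔ (¬¬a → ¬b)) = 6 ↔ 8 = 6
a ↔ c = 6 ↔ 7 = 6
c ↔ (a ↔ c) = 7 ↔ 6 = 6
a ↔ c = 6 ↔ 7 = 6
(c ↔ (a ↔ c)) → (a ↔ c) = 6 → 6 = 8
¬((c ↔ (a ↔ c)) → (a ↔ c)) = ¬8 = 0
b → a = 6 → 6 = 8
(b → a) ↔ c = 8 ↔ 7 = 7
c ↔ c = 7 ↔ 7 = 8
¬(c ↔ c) = ¬8 = 0
((b → a) ↔ c) ↔ ¬(c ↔ c) = 7 ↔ 0 = 0
¬(((b → a) ↔ c) ↔ ¬(c ↔ c)) = ¬0 = 8
¬((c ↔ (a ↔ c)) → (a ↔ c)) ↔ ¬(((b → a) ↔ c) ↔ ¬(c ↔ c)) = 0 ↔ 8 = 0
c → b = 7 → 6 = 6
(c → b) ↔ b = 6 ↔ 6 = 8
¬c = ¬7 = 0
((c → b) ↔ b) → ¬c = 8 → 0 = 0
¬c = ¬7 = 0
c → ¬c = 7 → 0 = 0
¬a = ¬6 = 0
¬¬a = ¬0 = 8
¬¬a ↔ c = 8 ↔ 7 = 7
(c → ¬c) → (¬¬a ↔ c) = 0 → 7 = 8
(((c → b) ↔ b) → ¬c) → ((c → ¬c) → (¬¬a ↔ c)) = 0 → 8 = 8
(¬((c ↔ (a ↔ c)) → (a ↔ c)) ↔ ¬(((b → a) ↔ c) ↔ ¬(c ↔ c))) → ((((c → b) ↔ b) → ¬c) → ((c → ¬c) → (¬¬a ↔ c))) = 0 → 8 = 8
((¬(¬(b → a) ↔ (c ↔ c)) ↔ ((((c → c) ↔ a) ↔ (a ↔ b)) ↔ (b → ¬¬a))) ↔ ((¬(¬b → b) ↔ ((a → a) → b)) ↔ (¬¬a → ¬b))) ↔ ((¬((c ↔ (a ↔ c)) → (a ↔ c)) ↔ ¬(((b → a) ↔ c) ↔ ¬(c ↔ c))) → ((((c → b) ↔ b) → ¬c) → ((c → ¬c) → (¬¬a ↔ c)))) = 6 ↔ 8 = 6

6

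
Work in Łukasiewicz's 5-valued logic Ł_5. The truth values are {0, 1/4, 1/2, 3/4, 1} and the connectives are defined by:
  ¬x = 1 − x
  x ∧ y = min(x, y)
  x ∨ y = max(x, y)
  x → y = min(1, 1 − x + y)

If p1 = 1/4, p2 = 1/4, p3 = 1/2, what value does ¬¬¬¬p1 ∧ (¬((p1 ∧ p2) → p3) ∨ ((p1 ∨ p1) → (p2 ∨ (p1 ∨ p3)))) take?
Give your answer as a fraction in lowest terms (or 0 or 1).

1/4

¬p1 = ¬1/4 = 3/4
¬¬p1 = ¬3/4 = 1/4
¬¬¬p1 = ¬1/4 = 3/4
¬¬¬¬p1 = ¬3/4 = 1/4
p1 ∧ p2 = 1/4 ∧ 1/4 = 1/4
(p1 ∧ p2) → p3 = 1/4 → 1/2 = 1
¬((p1 ∧ p2) → p3) = ¬1 = 0
p1 ∨ p1 = 1/4 ∨ 1/4 = 1/4
p1 ∨ p3 = 1/4 ∨ 1/2 = 1/2
p2 ∨ (p1 ∨ p3) = 1/4 ∨ 1/2 = 1/2
(p1 ∨ p1) → (p2 ∨ (p1 ∨ p3)) = 1/4 → 1/2 = 1
¬((p1 ∧ p2) → p3) ∨ ((p1 ∨ p1) → (p2 ∨ (p1 ∨ p3))) = 0 ∨ 1 = 1
¬¬¬¬p1 ∧ (¬((p1 ∧ p2) → p3) ∨ ((p1 ∨ p1) → (p2 ∨ (p1 ∨ p3)))) = 1/4 ∧ 1 = 1/4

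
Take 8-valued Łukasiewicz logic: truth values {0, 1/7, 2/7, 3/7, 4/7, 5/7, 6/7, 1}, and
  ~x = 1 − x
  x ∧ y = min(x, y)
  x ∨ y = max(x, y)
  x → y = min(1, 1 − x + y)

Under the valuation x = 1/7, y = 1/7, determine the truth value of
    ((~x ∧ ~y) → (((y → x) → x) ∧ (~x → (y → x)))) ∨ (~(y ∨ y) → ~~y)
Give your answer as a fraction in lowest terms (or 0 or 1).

2/7

~x = ~1/7 = 6/7
~y = ~1/7 = 6/7
~x ∧ ~y = 6/7 ∧ 6/7 = 6/7
y → x = 1/7 → 1/7 = 1
(y → x) → x = 1 → 1/7 = 1/7
~x = ~1/7 = 6/7
y → x = 1/7 → 1/7 = 1
~x → (y → x) = 6/7 → 1 = 1
((y → x) → x) ∧ (~x → (y → x)) = 1/7 ∧ 1 = 1/7
(~x ∧ ~y) → (((y → x) → x) ∧ (~x → (y → x))) = 6/7 → 1/7 = 2/7
y ∨ y = 1/7 ∨ 1/7 = 1/7
~(y ∨ y) = ~1/7 = 6/7
~y = ~1/7 = 6/7
~~y = ~6/7 = 1/7
~(y ∨ y) → ~~y = 6/7 → 1/7 = 2/7
((~x ∧ ~y) → (((y → x) → x) ∧ (~x → (y → x)))) ∨ (~(y ∨ y) → ~~y) = 2/7 ∨ 2/7 = 2/7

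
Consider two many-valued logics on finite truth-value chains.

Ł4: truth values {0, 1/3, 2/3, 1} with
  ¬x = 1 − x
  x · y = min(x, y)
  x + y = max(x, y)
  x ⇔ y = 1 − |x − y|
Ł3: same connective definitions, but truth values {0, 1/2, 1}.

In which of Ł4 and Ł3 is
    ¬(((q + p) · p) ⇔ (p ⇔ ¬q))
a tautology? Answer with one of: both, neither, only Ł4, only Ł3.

In Ł4: at p = 0, q = 0 the value is 0 — not a tautology.
In Ł3: at p = 0, q = 0 the value is 0 — not a tautology.

neither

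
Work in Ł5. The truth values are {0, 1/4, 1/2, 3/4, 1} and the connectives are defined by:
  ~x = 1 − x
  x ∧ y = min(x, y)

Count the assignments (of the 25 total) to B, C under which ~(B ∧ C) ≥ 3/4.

value 1: 9 assignments (counts)
value 3/4: 7 assignments (counts)
value 1/2: 5 assignments
value 1/4: 3 assignments
value 0: 1 assignment
So 16 of the 25 assignments meet the threshold.

16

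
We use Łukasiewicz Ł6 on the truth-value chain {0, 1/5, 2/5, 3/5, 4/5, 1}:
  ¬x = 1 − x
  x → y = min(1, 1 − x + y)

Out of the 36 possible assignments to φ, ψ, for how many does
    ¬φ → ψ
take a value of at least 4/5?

26

value 1: 21 assignments (counts)
value 4/5: 5 assignments (counts)
value 3/5: 4 assignments
value 2/5: 3 assignments
value 1/5: 2 assignments
value 0: 1 assignment
So 26 of the 36 assignments meet the threshold.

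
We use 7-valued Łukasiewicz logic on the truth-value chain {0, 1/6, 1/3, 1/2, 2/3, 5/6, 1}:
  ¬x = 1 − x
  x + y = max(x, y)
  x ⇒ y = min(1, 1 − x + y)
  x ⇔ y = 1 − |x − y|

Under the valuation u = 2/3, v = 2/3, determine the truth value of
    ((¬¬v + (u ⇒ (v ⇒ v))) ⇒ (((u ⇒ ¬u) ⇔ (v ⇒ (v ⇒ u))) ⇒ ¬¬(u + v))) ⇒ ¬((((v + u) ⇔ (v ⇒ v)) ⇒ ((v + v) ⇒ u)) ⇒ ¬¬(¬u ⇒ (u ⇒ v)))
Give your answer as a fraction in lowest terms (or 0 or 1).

0

¬v = ¬2/3 = 1/3
¬¬v = ¬1/3 = 2/3
v ⇒ v = 2/3 ⇒ 2/3 = 1
u ⇒ (v ⇒ v) = 2/3 ⇒ 1 = 1
¬¬v + (u ⇒ (v ⇒ v)) = 2/3 + 1 = 1
¬u = ¬2/3 = 1/3
u ⇒ ¬u = 2/3 ⇒ 1/3 = 2/3
v ⇒ u = 2/3 ⇒ 2/3 = 1
v ⇒ (v ⇒ u) = 2/3 ⇒ 1 = 1
(u ⇒ ¬u) ⇔ (v ⇒ (v ⇒ u)) = 2/3 ⇔ 1 = 2/3
u + v = 2/3 + 2/3 = 2/3
¬(u + v) = ¬2/3 = 1/3
¬¬(u + v) = ¬1/3 = 2/3
((u ⇒ ¬u) ⇔ (v ⇒ (v ⇒ u))) ⇒ ¬¬(u + v) = 2/3 ⇒ 2/3 = 1
(¬¬v + (u ⇒ (v ⇒ v))) ⇒ (((u ⇒ ¬u) ⇔ (v ⇒ (v ⇒ u))) ⇒ ¬¬(u + v)) = 1 ⇒ 1 = 1
v + u = 2/3 + 2/3 = 2/3
v ⇒ v = 2/3 ⇒ 2/3 = 1
(v + u) ⇔ (v ⇒ v) = 2/3 ⇔ 1 = 2/3
v + v = 2/3 + 2/3 = 2/3
(v + v) ⇒ u = 2/3 ⇒ 2/3 = 1
((v + u) ⇔ (v ⇒ v)) ⇒ ((v + v) ⇒ u) = 2/3 ⇒ 1 = 1
¬u = ¬2/3 = 1/3
u ⇒ v = 2/3 ⇒ 2/3 = 1
¬u ⇒ (u ⇒ v) = 1/3 ⇒ 1 = 1
¬(¬u ⇒ (u ⇒ v)) = ¬1 = 0
¬¬(¬u ⇒ (u ⇒ v)) = ¬0 = 1
(((v + u) ⇔ (v ⇒ v)) ⇒ ((v + v) ⇒ u)) ⇒ ¬¬(¬u ⇒ (u ⇒ v)) = 1 ⇒ 1 = 1
¬((((v + u) ⇔ (v ⇒ v)) ⇒ ((v + v) ⇒ u)) ⇒ ¬¬(¬u ⇒ (u ⇒ v))) = ¬1 = 0
((¬¬v + (u ⇒ (v ⇒ v))) ⇒ (((u ⇒ ¬u) ⇔ (v ⇒ (v ⇒ u))) ⇒ ¬¬(u + v))) ⇒ ¬((((v + u) ⇔ (v ⇒ v)) ⇒ ((v + v) ⇒ u)) ⇒ ¬¬(¬u ⇒ (u ⇒ v))) = 1 ⇒ 0 = 0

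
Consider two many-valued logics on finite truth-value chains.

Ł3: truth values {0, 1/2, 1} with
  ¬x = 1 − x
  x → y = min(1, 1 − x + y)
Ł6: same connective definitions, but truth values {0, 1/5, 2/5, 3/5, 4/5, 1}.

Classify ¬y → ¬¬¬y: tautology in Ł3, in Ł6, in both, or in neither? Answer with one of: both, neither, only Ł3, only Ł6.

In Ł3: every assignment gives 1 — tautology.
In Ł6: every assignment gives 1 — tautology.

both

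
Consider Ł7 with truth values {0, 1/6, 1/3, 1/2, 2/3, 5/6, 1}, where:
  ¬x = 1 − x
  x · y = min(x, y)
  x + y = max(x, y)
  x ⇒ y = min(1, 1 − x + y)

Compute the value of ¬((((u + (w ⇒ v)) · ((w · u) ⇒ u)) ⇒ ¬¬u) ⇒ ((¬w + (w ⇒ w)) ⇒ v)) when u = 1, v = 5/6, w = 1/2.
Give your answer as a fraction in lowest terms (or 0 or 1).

1/6

w ⇒ v = 1/2 ⇒ 5/6 = 1
u + (w ⇒ v) = 1 + 1 = 1
w · u = 1/2 · 1 = 1/2
(w · u) ⇒ u = 1/2 ⇒ 1 = 1
(u + (w ⇒ v)) · ((w · u) ⇒ u) = 1 · 1 = 1
¬u = ¬1 = 0
¬¬u = ¬0 = 1
((u + (w ⇒ v)) · ((w · u) ⇒ u)) ⇒ ¬¬u = 1 ⇒ 1 = 1
¬w = ¬1/2 = 1/2
w ⇒ w = 1/2 ⇒ 1/2 = 1
¬w + (w ⇒ w) = 1/2 + 1 = 1
(¬w + (w ⇒ w)) ⇒ v = 1 ⇒ 5/6 = 5/6
(((u + (w ⇒ v)) · ((w · u) ⇒ u)) ⇒ ¬¬u) ⇒ ((¬w + (w ⇒ w)) ⇒ v) = 1 ⇒ 5/6 = 5/6
¬((((u + (w ⇒ v)) · ((w · u) ⇒ u)) ⇒ ¬¬u) ⇒ ((¬w + (w ⇒ w)) ⇒ v)) = ¬5/6 = 1/6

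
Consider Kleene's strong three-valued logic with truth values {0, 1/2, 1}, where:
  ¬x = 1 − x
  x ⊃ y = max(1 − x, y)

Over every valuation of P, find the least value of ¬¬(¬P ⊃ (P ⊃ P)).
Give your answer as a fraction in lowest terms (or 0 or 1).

1/2

Take P = 1/2:
¬P = ¬1/2 = 1/2
P ⊃ P = 1/2 ⊃ 1/2 = 1/2
¬P ⊃ (P ⊃ P) = 1/2 ⊃ 1/2 = 1/2
¬(¬P ⊃ (P ⊃ P)) = ¬1/2 = 1/2
¬¬(¬P ⊃ (P ⊃ P)) = ¬1/2 = 1/2
No assignment yields a value below 1/2, so this is the minimum.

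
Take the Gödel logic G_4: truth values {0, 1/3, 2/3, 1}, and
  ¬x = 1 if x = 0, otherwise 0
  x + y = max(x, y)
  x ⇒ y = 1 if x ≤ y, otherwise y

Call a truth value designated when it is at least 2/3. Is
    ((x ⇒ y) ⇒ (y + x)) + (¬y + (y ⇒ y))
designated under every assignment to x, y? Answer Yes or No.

x = 0, y = 0 ↦ 1
x = 0, y = 1/3 ↦ 1
x = 0, y = 2/3 ↦ 1
x = 0, y = 1 ↦ 1
x = 1/3, y = 0 ↦ 1
x = 1/3, y = 1/3 ↦ 1
x = 1/3, y = 2/3 ↦ 1
x = 1/3, y = 1 ↦ 1
x = 2/3, y = 0 ↦ 1
x = 2/3, y = 1/3 ↦ 1
x = 2/3, y = 2/3 ↦ 1
x = 2/3, y = 1 ↦ 1
x = 1, y = 0 ↦ 1
x = 1, y = 1/3 ↦ 1
x = 1, y = 2/3 ↦ 1
x = 1, y = 1 ↦ 1
Every assignment gives a value ≥ 2/3.

Yes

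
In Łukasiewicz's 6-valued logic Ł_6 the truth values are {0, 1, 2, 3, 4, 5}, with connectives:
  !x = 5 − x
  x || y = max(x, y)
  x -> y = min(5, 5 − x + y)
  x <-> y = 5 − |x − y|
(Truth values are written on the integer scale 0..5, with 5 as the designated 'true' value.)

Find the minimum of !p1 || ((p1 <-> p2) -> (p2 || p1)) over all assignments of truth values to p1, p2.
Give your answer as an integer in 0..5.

Take p1 = 2, p2 = 1:
!p1 = !2 = 3
p1 <-> p2 = 2 <-> 1 = 4
p2 || p1 = 1 || 2 = 2
(p1 <-> p2) -> (p2 || p1) = 4 -> 2 = 3
!p1 || ((p1 <-> p2) -> (p2 || p1)) = 3 || 3 = 3
No assignment yields a value below 3, so this is the minimum.

3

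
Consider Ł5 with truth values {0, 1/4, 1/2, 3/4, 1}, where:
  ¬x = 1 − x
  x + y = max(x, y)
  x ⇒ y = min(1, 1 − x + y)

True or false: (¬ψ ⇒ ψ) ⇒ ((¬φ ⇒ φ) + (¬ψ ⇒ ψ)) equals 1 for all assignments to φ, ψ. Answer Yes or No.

At φ = 1/4, ψ = 1, for instance:
¬ψ = ¬1 = 0
¬ψ ⇒ ψ = 0 ⇒ 1 = 1
¬φ = ¬1/4 = 3/4
¬φ ⇒ φ = 3/4 ⇒ 1/4 = 1/2
(¬φ ⇒ φ) + (¬ψ ⇒ ψ) = 1/2 + 1 = 1
(¬ψ ⇒ ψ) ⇒ ((¬φ ⇒ φ) + (¬ψ ⇒ ψ)) = 1 ⇒ 1 = 1
and checking the remaining 24 assignments likewise gives ≥ 1 in every case.

Yes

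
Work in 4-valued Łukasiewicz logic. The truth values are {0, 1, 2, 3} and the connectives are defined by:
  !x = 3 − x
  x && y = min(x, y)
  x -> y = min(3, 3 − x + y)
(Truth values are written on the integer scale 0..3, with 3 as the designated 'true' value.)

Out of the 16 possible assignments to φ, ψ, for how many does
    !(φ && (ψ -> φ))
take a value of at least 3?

φ = 0, ψ = 0 ↦ 3  ≥
φ = 0, ψ = 1 ↦ 3  ≥
φ = 0, ψ = 2 ↦ 3  ≥
φ = 0, ψ = 3 ↦ 3  ≥
φ = 1, ψ = 0 ↦ 2  <
φ = 1, ψ = 1 ↦ 2  <
φ = 1, ψ = 2 ↦ 2  <
φ = 1, ψ = 3 ↦ 2  <
φ = 2, ψ = 0 ↦ 1  <
φ = 2, ψ = 1 ↦ 1  <
φ = 2, ψ = 2 ↦ 1  <
φ = 2, ψ = 3 ↦ 1  <
φ = 3, ψ = 0 ↦ 0  <
φ = 3, ψ = 1 ↦ 0  <
φ = 3, ψ = 2 ↦ 0  <
φ = 3, ψ = 3 ↦ 0  <
So 4 of the 16 assignments meet the threshold.

4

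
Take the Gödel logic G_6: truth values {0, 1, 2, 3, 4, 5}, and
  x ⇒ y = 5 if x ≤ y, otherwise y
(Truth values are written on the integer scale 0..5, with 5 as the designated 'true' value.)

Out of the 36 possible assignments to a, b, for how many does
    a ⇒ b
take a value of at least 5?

21

value 5: 21 assignments (counts)
value 4: 1 assignment
value 3: 2 assignments
value 2: 3 assignments
value 1: 4 assignments
value 0: 5 assignments
So 21 of the 36 assignments meet the threshold.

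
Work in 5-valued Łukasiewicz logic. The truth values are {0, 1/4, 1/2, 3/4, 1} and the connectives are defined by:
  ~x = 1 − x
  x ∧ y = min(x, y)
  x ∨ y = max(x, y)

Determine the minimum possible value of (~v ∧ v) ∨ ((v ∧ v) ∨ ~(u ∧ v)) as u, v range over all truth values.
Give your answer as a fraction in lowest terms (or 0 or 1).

1/2

Take u = 1/2, v = 1/2:
~v = ~1/2 = 1/2
~v ∧ v = 1/2 ∧ 1/2 = 1/2
v ∧ v = 1/2 ∧ 1/2 = 1/2
u ∧ v = 1/2 ∧ 1/2 = 1/2
~(u ∧ v) = ~1/2 = 1/2
(v ∧ v) ∨ ~(u ∧ v) = 1/2 ∨ 1/2 = 1/2
(~v ∧ v) ∨ ((v ∧ v) ∨ ~(u ∧ v)) = 1/2 ∨ 1/2 = 1/2
No assignment yields a value below 1/2, so this is the minimum.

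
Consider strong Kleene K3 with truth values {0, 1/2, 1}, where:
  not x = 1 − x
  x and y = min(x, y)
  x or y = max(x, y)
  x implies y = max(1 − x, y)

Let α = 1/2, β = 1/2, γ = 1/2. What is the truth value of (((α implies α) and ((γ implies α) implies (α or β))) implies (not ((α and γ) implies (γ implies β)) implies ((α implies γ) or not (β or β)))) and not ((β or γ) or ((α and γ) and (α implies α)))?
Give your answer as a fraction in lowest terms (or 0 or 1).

1/2

α implies α = 1/2 implies 1/2 = 1/2
γ implies α = 1/2 implies 1/2 = 1/2
α or β = 1/2 or 1/2 = 1/2
(γ implies α) implies (α or β) = 1/2 implies 1/2 = 1/2
(α implies α) and ((γ implies α) implies (α or β)) = 1/2 and 1/2 = 1/2
α and γ = 1/2 and 1/2 = 1/2
γ implies β = 1/2 implies 1/2 = 1/2
(α and γ) implies (γ implies β) = 1/2 implies 1/2 = 1/2
not ((α and γ) implies (γ implies β)) = not 1/2 = 1/2
α implies γ = 1/2 implies 1/2 = 1/2
β or β = 1/2 or 1/2 = 1/2
not (β or β) = not 1/2 = 1/2
(α implies γ) or not (β or β) = 1/2 or 1/2 = 1/2
not ((α and γ) implies (γ implies β)) implies ((α implies γ) or not (β or β)) = 1/2 implies 1/2 = 1/2
((α implies α) and ((γ implies α) implies (α or β))) implies (not ((α and γ) implies (γ implies β)) implies ((α implies γ) or not (β or β))) = 1/2 implies 1/2 = 1/2
β or γ = 1/2 or 1/2 = 1/2
α and γ = 1/2 and 1/2 = 1/2
α implies α = 1/2 implies 1/2 = 1/2
(α and γ) and (α implies α) = 1/2 and 1/2 = 1/2
(β or γ) or ((α and γ) and (α implies α)) = 1/2 or 1/2 = 1/2
not ((β or γ) or ((α and γ) and (α implies α))) = not 1/2 = 1/2
(((α implies α) and ((γ implies α) implies (α or β))) implies (not ((α and γ) implies (γ implies β)) implies ((α implies γ) or not (β or β)))) and not ((β or γ) or ((α and γ) and (α implies α))) = 1/2 and 1/2 = 1/2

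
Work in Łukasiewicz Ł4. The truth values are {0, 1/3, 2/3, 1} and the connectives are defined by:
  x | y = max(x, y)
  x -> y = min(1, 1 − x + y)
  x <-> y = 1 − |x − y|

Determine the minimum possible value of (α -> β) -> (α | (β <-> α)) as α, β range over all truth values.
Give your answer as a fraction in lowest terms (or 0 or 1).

Take α = 0, β = 1:
α -> β = 0 -> 1 = 1
β <-> α = 1 <-> 0 = 0
α | (β <-> α) = 0 | 0 = 0
(α -> β) -> (α | (β <-> α)) = 1 -> 0 = 0
No assignment yields a value below 0, so this is the minimum.

0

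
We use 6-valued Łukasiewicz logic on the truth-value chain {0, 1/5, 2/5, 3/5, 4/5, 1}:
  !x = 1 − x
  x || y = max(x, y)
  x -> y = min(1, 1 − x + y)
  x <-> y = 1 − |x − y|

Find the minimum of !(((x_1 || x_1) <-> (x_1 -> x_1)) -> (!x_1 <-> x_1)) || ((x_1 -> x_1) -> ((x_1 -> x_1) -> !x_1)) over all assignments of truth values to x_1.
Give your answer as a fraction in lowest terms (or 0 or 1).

Take x_1 = 3/5:
x_1 || x_1 = 3/5 || 3/5 = 3/5
x_1 -> x_1 = 3/5 -> 3/5 = 1
(x_1 || x_1) <-> (x_1 -> x_1) = 3/5 <-> 1 = 3/5
!x_1 = !3/5 = 2/5
!x_1 <-> x_1 = 2/5 <-> 3/5 = 4/5
((x_1 || x_1) <-> (x_1 -> x_1)) -> (!x_1 <-> x_1) = 3/5 -> 4/5 = 1
!(((x_1 || x_1) <-> (x_1 -> x_1)) -> (!x_1 <-> x_1)) = !1 = 0
x_1 -> x_1 = 3/5 -> 3/5 = 1
x_1 -> x_1 = 3/5 -> 3/5 = 1
!x_1 = !3/5 = 2/5
(x_1 -> x_1) -> !x_1 = 1 -> 2/5 = 2/5
(x_1 -> x_1) -> ((x_1 -> x_1) -> !x_1) = 1 -> 2/5 = 2/5
!(((x_1 || x_1) <-> (x_1 -> x_1)) -> (!x_1 <-> x_1)) || ((x_1 -> x_1) -> ((x_1 -> x_1) -> !x_1)) = 0 || 2/5 = 2/5
No assignment yields a value below 2/5, so this is the minimum.

2/5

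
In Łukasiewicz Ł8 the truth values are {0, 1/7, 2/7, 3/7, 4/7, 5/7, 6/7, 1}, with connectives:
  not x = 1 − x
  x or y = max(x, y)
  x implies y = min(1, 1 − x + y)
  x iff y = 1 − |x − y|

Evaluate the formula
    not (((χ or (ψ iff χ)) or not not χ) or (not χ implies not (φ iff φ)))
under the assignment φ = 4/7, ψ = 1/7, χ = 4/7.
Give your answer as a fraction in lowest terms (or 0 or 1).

3/7

ψ iff χ = 1/7 iff 4/7 = 4/7
χ or (ψ iff χ) = 4/7 or 4/7 = 4/7
not χ = not 4/7 = 3/7
not not χ = not 3/7 = 4/7
(χ or (ψ iff χ)) or not not χ = 4/7 or 4/7 = 4/7
not χ = not 4/7 = 3/7
φ iff φ = 4/7 iff 4/7 = 1
not (φ iff φ) = not 1 = 0
not χ implies not (φ iff φ) = 3/7 implies 0 = 4/7
((χ or (ψ iff χ)) or not not χ) or (not χ implies not (φ iff φ)) = 4/7 or 4/7 = 4/7
not (((χ or (ψ iff χ)) or not not χ) or (not χ implies not (φ iff φ))) = not 4/7 = 3/7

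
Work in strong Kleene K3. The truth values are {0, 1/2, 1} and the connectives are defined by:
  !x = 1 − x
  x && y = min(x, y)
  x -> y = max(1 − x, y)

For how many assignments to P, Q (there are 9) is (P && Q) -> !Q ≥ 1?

P = 0, Q = 0 ↦ 1  ≥
P = 0, Q = 1/2 ↦ 1  ≥
P = 0, Q = 1 ↦ 1  ≥
P = 1/2, Q = 0 ↦ 1  ≥
P = 1/2, Q = 1/2 ↦ 1/2  <
P = 1/2, Q = 1 ↦ 1/2  <
P = 1, Q = 0 ↦ 1  ≥
P = 1, Q = 1/2 ↦ 1/2  <
P = 1, Q = 1 ↦ 0  <
So 5 of the 9 assignments meet the threshold.

5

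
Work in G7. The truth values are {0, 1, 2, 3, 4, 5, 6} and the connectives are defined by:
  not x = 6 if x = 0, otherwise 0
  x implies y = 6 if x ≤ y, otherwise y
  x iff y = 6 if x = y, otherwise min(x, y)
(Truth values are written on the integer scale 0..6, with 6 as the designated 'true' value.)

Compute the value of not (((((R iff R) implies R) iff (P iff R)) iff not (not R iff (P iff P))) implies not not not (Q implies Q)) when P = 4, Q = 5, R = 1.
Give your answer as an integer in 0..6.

R iff R = 1 iff 1 = 6
(R iff R) implies R = 6 implies 1 = 1
P iff R = 4 iff 1 = 1
((R iff R) implies R) iff (P iff R) = 1 iff 1 = 6
not R = not 1 = 0
P iff P = 4 iff 4 = 6
not R iff (P iff P) = 0 iff 6 = 0
not (not R iff (P iff P)) = not 0 = 6
(((R iff R) implies R) iff (P iff R)) iff not (not R iff (P iff P)) = 6 iff 6 = 6
Q implies Q = 5 implies 5 = 6
not (Q implies Q) = not 6 = 0
not not (Q implies Q) = not 0 = 6
not not not (Q implies Q) = not 6 = 0
((((R iff R) implies R) iff (P iff R)) iff not (not R iff (P iff P))) implies not not not (Q implies Q) = 6 implies 0 = 0
not (((((R iff R) implies R) iff (P iff R)) iff not (not R iff (P iff P))) implies not not not (Q implies Q)) = not 0 = 6

6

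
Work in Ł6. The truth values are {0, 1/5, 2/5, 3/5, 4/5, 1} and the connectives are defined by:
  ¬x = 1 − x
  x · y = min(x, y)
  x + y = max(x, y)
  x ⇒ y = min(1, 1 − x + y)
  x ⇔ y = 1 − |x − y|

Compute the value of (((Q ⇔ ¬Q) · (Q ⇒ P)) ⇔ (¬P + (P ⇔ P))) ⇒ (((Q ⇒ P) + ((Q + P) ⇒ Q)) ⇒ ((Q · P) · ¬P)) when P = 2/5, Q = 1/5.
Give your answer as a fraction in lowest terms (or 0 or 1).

4/5

¬Q = ¬1/5 = 4/5
Q ⇔ ¬Q = 1/5 ⇔ 4/5 = 2/5
Q ⇒ P = 1/5 ⇒ 2/5 = 1
(Q ⇔ ¬Q) · (Q ⇒ P) = 2/5 · 1 = 2/5
¬P = ¬2/5 = 3/5
P ⇔ P = 2/5 ⇔ 2/5 = 1
¬P + (P ⇔ P) = 3/5 + 1 = 1
((Q ⇔ ¬Q) · (Q ⇒ P)) ⇔ (¬P + (P ⇔ P)) = 2/5 ⇔ 1 = 2/5
Q ⇒ P = 1/5 ⇒ 2/5 = 1
Q + P = 1/5 + 2/5 = 2/5
(Q + P) ⇒ Q = 2/5 ⇒ 1/5 = 4/5
(Q ⇒ P) + ((Q + P) ⇒ Q) = 1 + 4/5 = 1
Q · P = 1/5 · 2/5 = 1/5
¬P = ¬2/5 = 3/5
(Q · P) · ¬P = 1/5 · 3/5 = 1/5
((Q ⇒ P) + ((Q + P) ⇒ Q)) ⇒ ((Q · P) · ¬P) = 1 ⇒ 1/5 = 1/5
(((Q ⇔ ¬Q) · (Q ⇒ P)) ⇔ (¬P + (P ⇔ P))) ⇒ (((Q ⇒ P) + ((Q + P) ⇒ Q)) ⇒ ((Q · P) · ¬P)) = 2/5 ⇒ 1/5 = 4/5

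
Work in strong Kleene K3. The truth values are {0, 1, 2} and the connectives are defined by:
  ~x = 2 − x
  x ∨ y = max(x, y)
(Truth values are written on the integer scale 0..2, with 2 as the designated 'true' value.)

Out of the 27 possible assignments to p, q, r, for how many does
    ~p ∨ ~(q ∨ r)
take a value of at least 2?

value 2: 11 assignments (counts)
value 1: 11 assignments
value 0: 5 assignments
So 11 of the 27 assignments meet the threshold.

11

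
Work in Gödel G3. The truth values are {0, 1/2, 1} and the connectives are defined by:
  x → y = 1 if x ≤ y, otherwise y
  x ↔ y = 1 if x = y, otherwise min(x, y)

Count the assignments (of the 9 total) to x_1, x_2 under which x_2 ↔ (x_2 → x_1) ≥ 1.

x_1 = 0, x_2 = 0 ↦ 0  <
x_1 = 0, x_2 = 1/2 ↦ 0  <
x_1 = 0, x_2 = 1 ↦ 0  <
x_1 = 1/2, x_2 = 0 ↦ 0  <
x_1 = 1/2, x_2 = 1/2 ↦ 1/2  <
x_1 = 1/2, x_2 = 1 ↦ 1/2  <
x_1 = 1, x_2 = 0 ↦ 0  <
x_1 = 1, x_2 = 1/2 ↦ 1/2  <
x_1 = 1, x_2 = 1 ↦ 1  ≥
So 1 of the 9 assignments meets the threshold.

1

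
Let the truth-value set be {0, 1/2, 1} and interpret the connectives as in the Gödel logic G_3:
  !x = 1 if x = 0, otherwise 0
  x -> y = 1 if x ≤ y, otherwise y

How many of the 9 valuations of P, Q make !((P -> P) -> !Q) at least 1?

P = 0, Q = 0 ↦ 0  <
P = 0, Q = 1/2 ↦ 1  ≥
P = 0, Q = 1 ↦ 1  ≥
P = 1/2, Q = 0 ↦ 0  <
P = 1/2, Q = 1/2 ↦ 1  ≥
P = 1/2, Q = 1 ↦ 1  ≥
P = 1, Q = 0 ↦ 0  <
P = 1, Q = 1/2 ↦ 1  ≥
P = 1, Q = 1 ↦ 1  ≥
So 6 of the 9 assignments meet the threshold.

6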